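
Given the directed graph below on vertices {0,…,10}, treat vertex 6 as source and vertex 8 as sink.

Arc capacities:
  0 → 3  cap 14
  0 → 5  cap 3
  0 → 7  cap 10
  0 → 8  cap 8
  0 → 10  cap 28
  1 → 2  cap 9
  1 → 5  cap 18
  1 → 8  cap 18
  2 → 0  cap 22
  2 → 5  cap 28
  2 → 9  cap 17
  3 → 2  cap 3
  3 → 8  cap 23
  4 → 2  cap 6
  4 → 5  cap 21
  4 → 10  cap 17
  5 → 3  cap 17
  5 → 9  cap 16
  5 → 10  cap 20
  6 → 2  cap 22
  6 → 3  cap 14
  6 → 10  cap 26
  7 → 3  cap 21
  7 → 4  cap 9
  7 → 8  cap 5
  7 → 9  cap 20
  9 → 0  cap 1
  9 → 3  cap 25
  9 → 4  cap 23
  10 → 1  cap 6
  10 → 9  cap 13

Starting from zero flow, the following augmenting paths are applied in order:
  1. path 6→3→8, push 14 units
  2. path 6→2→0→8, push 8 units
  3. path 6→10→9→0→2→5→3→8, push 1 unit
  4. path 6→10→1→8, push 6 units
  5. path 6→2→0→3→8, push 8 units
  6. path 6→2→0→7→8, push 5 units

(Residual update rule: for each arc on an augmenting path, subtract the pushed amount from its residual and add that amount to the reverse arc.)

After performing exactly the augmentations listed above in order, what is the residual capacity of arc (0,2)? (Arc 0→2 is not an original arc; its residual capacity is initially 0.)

Residual capacity of (0,2): 20

after path 1 (6→3→8, push 14): res(0,2)=0
after path 2 (6→2→0→8, push 8): res(0,2)=8
after path 3 (6→10→9→0→2→5→3→8, push 1): res(0,2)=7
after path 4 (6→10→1→8, push 6): res(0,2)=7
after path 5 (6→2→0→3→8, push 8): res(0,2)=15
after path 6 (6→2→0→7→8, push 5): res(0,2)=20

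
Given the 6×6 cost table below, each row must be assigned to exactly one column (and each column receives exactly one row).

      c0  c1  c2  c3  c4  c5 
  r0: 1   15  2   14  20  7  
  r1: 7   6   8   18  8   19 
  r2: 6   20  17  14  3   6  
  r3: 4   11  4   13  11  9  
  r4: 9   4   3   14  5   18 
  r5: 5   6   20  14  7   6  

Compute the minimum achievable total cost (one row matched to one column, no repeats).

Minimum assignment cost: 32

optimal assignment: row0→col0 (cost 1), row1→col1 (cost 6), row2→col4 (cost 3), row3→col3 (cost 13), row4→col2 (cost 3), row5→col5 (cost 6)
total = 1 + 6 + 3 + 13 + 3 + 6 = 32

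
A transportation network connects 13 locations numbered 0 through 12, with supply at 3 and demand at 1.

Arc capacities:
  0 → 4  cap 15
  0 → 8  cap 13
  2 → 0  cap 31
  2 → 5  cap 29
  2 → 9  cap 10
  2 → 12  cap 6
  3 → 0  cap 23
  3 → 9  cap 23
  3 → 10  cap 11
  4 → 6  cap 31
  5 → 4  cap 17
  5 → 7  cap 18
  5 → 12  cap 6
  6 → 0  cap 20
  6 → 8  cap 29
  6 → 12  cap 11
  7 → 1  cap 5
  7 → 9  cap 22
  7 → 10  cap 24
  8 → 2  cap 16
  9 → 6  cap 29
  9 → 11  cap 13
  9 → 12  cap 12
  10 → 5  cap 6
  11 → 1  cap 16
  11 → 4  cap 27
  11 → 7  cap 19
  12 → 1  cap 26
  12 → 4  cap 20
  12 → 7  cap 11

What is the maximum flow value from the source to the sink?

Maximum flow value: 44

augment #1: 3→9→11→1 bottleneck 13, total now 13
augment #2: 3→9→12→1 bottleneck 10, total now 23
augment #3: 3→10→5→7→1 bottleneck 5, total now 28
augment #4: 3→10→5→12→1 bottleneck 1, total now 29
augment #5: 3→0→4→6→12→1 bottleneck 11, total now 40
augment #6: 3→0→8→2→12→1 bottleneck 4, total now 44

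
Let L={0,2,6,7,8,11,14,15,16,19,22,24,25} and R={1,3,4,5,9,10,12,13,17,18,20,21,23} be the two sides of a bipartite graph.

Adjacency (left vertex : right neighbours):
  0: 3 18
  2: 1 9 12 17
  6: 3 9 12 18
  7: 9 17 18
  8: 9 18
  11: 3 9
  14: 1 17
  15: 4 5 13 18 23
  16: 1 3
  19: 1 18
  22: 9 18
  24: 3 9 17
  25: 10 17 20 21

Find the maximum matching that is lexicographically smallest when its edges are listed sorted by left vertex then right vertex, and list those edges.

Lex-smallest maximum matching: {(0,3), (2,1), (6,12), (7,9), (8,18), (14,17), (15,4), (25,10)}

|M| = 8 (so the lex-smallest maximum matching has 8 edges)
process left vertices in ascending order; for each, take the smallest-labelled available neighbour that still permits 8 edges overall, or leave it unmatched if none does
lex-smallest matching: {0-3, 2-1, 6-12, 7-9, 8-18, 14-17, 15-4, 25-10}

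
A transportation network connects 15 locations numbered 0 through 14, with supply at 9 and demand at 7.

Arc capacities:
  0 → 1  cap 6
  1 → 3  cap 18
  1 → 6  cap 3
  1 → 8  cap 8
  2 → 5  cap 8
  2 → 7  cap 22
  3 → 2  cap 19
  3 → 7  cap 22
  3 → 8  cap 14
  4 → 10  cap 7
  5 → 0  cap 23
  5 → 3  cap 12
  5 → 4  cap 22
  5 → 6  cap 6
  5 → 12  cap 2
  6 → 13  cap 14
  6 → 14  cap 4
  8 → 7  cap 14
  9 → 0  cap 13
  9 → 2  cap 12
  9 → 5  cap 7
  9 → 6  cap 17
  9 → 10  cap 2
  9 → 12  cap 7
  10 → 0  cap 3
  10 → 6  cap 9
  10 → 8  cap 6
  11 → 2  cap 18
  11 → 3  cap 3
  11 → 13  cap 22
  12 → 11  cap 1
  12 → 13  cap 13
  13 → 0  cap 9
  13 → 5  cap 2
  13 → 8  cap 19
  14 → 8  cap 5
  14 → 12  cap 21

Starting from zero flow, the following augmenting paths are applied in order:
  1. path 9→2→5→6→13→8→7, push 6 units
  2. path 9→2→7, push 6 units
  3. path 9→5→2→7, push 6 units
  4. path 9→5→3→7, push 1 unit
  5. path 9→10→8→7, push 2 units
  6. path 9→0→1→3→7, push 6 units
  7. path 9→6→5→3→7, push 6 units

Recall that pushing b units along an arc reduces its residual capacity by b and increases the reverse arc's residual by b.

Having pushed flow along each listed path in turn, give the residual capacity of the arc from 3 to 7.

Residual capacity of (3,7): 9

after path 1 (9→2→5→6→13→8→7, push 6): res(3,7)=22
after path 2 (9→2→7, push 6): res(3,7)=22
after path 3 (9→5→2→7, push 6): res(3,7)=22
after path 4 (9→5→3→7, push 1): res(3,7)=21
after path 5 (9→10→8→7, push 2): res(3,7)=21
after path 6 (9→0→1→3→7, push 6): res(3,7)=15
after path 7 (9→6→5→3→7, push 6): res(3,7)=9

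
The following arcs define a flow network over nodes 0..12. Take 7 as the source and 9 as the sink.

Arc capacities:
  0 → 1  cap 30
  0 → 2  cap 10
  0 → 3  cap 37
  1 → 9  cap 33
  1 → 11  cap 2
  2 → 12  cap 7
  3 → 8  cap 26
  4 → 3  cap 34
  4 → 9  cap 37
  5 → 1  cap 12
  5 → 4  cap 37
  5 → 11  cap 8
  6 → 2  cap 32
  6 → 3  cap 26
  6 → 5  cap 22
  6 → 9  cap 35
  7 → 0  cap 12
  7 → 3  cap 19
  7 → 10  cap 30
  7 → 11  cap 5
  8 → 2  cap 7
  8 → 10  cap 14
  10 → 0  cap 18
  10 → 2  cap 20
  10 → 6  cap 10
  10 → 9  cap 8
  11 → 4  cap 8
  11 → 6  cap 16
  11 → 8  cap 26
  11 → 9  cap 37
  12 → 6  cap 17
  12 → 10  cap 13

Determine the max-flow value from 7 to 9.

augment #1: 7→10→9 bottleneck 8, total now 8
augment #2: 7→11→9 bottleneck 5, total now 13
augment #3: 7→0→1→9 bottleneck 12, total now 25
augment #4: 7→10→6→9 bottleneck 10, total now 35
augment #5: 7→10→0→1→9 bottleneck 12, total now 47
augment #6: 7→3→8→2→12→6→9 bottleneck 7, total now 54
augment #7: 7→3→8→10→0→1→9 bottleneck 6, total now 60

Maximum flow value: 60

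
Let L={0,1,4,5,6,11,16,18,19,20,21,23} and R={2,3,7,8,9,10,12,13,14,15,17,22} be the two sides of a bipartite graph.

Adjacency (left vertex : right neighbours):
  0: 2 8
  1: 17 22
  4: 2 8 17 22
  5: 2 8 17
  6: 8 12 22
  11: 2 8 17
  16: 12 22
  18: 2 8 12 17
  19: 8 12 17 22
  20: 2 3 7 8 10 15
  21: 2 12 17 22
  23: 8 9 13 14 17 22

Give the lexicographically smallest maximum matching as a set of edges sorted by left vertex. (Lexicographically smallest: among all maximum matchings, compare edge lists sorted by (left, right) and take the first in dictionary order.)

|M| = 7 (so the lex-smallest maximum matching has 7 edges)
process left vertices in ascending order; for each, take the smallest-labelled available neighbour that still permits 7 edges overall, or leave it unmatched if none does
lex-smallest matching: {0-2, 1-17, 4-8, 6-12, 16-22, 20-3, 23-9}

Lex-smallest maximum matching: {(0,2), (1,17), (4,8), (6,12), (16,22), (20,3), (23,9)}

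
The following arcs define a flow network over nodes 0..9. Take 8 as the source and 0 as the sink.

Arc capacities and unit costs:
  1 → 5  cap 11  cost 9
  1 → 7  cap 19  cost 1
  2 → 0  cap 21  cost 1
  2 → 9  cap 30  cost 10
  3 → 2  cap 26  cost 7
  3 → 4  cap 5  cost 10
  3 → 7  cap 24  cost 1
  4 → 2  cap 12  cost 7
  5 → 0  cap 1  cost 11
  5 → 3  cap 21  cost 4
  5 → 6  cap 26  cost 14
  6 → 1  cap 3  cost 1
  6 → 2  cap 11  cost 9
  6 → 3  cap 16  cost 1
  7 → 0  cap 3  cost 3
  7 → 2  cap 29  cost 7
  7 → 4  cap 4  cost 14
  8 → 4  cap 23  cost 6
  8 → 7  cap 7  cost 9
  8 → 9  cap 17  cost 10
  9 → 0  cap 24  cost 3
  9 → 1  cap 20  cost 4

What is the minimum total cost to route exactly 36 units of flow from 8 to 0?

shortest-cost path #1: 8→7→0 push 3 @ unit cost 12 (adds 36)
shortest-cost path #2: 8→9→0 push 17 @ unit cost 13 (adds 221)
shortest-cost path #3: 8→4→2→0 push 12 @ unit cost 14 (adds 168)
shortest-cost path #4: 8→7→2→0 push 4 @ unit cost 17 (adds 68)
total cost = 493

Minimum cost for 36 units: 493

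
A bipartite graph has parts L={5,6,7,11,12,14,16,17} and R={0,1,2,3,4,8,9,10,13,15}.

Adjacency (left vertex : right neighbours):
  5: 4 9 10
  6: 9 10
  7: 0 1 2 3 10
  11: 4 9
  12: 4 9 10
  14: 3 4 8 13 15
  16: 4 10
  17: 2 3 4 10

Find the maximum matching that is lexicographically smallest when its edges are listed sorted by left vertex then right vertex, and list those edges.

Lex-smallest maximum matching: {(5,4), (6,9), (7,0), (12,10), (14,3), (17,2)}

|M| = 6 (so the lex-smallest maximum matching has 6 edges)
process left vertices in ascending order; for each, take the smallest-labelled available neighbour that still permits 6 edges overall, or leave it unmatched if none does
lex-smallest matching: {5-4, 6-9, 7-0, 12-10, 14-3, 17-2}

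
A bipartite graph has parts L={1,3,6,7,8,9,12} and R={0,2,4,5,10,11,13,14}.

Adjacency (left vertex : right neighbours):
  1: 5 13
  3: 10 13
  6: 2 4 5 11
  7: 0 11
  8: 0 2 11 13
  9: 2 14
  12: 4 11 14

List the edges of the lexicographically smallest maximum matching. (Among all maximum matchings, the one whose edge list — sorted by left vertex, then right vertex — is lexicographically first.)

|M| = 7 (so the lex-smallest maximum matching has 7 edges)
process left vertices in ascending order; for each, take the smallest-labelled available neighbour that still permits 7 edges overall, or leave it unmatched if none does
lex-smallest matching: {1-5, 3-10, 6-2, 7-0, 8-11, 9-14, 12-4}

Lex-smallest maximum matching: {(1,5), (3,10), (6,2), (7,0), (8,11), (9,14), (12,4)}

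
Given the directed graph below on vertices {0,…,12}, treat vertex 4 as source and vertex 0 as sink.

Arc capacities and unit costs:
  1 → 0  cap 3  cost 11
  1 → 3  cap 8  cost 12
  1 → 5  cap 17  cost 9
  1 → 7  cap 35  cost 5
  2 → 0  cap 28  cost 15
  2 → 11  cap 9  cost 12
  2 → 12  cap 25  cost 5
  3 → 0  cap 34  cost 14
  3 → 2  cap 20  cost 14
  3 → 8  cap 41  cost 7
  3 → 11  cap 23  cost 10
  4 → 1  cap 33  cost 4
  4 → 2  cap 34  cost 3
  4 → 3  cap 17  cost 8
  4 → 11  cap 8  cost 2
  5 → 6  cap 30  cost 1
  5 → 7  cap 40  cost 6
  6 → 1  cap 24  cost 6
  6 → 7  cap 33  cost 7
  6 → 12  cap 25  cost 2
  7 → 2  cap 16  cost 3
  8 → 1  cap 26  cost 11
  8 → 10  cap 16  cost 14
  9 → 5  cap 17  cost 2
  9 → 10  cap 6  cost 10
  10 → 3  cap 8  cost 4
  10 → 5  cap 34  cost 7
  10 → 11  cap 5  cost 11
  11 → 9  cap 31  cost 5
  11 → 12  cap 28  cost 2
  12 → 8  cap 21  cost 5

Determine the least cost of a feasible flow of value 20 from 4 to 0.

shortest-cost path #1: 4→1→0 push 3 @ unit cost 15 (adds 45)
shortest-cost path #2: 4→2→0 push 17 @ unit cost 18 (adds 306)
total cost = 351

Minimum cost for 20 units: 351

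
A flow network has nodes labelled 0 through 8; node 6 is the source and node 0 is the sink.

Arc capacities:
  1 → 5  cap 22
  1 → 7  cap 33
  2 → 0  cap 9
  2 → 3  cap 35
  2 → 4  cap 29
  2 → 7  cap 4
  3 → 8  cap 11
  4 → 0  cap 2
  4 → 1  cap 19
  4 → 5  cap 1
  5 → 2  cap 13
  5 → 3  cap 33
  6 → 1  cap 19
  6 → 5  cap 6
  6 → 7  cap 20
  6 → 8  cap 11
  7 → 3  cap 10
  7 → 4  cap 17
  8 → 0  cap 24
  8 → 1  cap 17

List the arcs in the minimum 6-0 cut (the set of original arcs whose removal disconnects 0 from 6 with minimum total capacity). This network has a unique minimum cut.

augment #1: 6→8→0 push 11
augment #2: 6→5→2→0 push 6
augment #3: 6→7→4→0 push 2
augment #4: 6→1→5→2→0 push 3
augment #5: 6→7→3→8→0 push 10
augment #6: 6→1→5→3→8→0 push 1
max flow = 33; residual-reachable set from 6 gives S-side
cut edges (S→T): {(2,0), (3,8), (4,0), (6,8)} total cap 33

Min-cut arcs: {(2,0), (3,8), (4,0), (6,8)} (total capacity 33)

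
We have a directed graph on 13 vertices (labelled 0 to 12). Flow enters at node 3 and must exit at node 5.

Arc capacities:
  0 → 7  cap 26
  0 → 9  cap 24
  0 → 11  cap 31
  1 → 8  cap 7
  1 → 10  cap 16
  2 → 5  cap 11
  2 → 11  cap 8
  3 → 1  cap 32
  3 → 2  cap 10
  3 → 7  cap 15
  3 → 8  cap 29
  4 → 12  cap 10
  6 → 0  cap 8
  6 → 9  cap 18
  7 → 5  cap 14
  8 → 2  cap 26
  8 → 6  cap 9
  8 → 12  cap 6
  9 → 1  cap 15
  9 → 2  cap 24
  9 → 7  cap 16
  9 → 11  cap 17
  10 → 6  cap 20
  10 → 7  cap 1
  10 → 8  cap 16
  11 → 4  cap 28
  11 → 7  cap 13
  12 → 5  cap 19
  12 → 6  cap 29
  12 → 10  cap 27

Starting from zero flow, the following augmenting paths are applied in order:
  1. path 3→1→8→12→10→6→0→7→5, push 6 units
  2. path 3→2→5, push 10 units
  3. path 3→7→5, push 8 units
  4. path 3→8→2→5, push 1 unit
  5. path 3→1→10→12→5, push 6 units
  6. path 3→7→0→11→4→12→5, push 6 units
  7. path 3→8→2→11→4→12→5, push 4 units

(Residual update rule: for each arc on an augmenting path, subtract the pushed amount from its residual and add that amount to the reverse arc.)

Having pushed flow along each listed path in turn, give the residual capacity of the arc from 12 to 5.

Residual capacity of (12,5): 3

after path 1 (3→1→8→12→10→6→0→7→5, push 6): res(12,5)=19
after path 2 (3→2→5, push 10): res(12,5)=19
after path 3 (3→7→5, push 8): res(12,5)=19
after path 4 (3→8→2→5, push 1): res(12,5)=19
after path 5 (3→1→10→12→5, push 6): res(12,5)=13
after path 6 (3→7→0→11→4→12→5, push 6): res(12,5)=7
after path 7 (3→8→2→11→4→12→5, push 4): res(12,5)=3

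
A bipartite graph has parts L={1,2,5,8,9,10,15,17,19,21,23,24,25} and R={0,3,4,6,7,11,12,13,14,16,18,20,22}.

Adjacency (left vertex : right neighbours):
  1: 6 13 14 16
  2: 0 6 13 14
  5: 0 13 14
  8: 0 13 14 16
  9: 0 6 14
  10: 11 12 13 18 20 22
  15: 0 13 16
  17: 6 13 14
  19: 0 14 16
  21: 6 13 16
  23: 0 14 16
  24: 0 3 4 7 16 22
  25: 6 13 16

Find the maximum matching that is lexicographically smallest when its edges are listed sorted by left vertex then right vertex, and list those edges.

|M| = 7 (so the lex-smallest maximum matching has 7 edges)
process left vertices in ascending order; for each, take the smallest-labelled available neighbour that still permits 7 edges overall, or leave it unmatched if none does
lex-smallest matching: {1-6, 2-0, 5-13, 8-14, 10-11, 15-16, 24-3}

Lex-smallest maximum matching: {(1,6), (2,0), (5,13), (8,14), (10,11), (15,16), (24,3)}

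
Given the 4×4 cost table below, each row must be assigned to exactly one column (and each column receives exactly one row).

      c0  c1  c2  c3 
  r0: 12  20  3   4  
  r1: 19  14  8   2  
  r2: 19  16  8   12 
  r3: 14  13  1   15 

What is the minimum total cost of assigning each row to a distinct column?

Minimum assignment cost: 31

optimal assignment: row0→col0 (cost 12), row1→col3 (cost 2), row2→col1 (cost 16), row3→col2 (cost 1)
total = 12 + 2 + 16 + 1 = 31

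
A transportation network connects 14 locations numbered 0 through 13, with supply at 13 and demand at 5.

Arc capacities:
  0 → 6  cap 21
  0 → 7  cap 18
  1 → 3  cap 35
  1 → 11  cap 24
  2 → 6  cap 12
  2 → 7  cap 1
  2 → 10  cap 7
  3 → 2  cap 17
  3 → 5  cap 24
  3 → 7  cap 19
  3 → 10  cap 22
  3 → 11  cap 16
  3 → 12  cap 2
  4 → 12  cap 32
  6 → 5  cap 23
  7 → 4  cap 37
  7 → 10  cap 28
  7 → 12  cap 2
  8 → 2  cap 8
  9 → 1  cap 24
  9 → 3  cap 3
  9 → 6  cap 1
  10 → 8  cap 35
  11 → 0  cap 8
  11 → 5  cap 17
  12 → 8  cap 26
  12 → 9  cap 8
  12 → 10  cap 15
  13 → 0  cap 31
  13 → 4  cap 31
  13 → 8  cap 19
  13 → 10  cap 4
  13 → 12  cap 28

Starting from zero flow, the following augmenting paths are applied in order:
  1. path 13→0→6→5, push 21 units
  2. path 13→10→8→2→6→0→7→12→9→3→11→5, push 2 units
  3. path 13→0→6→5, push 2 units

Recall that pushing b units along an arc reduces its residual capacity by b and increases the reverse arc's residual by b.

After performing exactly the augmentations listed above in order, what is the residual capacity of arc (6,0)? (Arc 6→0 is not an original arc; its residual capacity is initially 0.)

after path 1 (13→0→6→5, push 21): res(6,0)=21
after path 2 (13→10→8→2→6→0→7→12→9→3→11→5, push 2): res(6,0)=19
after path 3 (13→0→6→5, push 2): res(6,0)=21

Residual capacity of (6,0): 21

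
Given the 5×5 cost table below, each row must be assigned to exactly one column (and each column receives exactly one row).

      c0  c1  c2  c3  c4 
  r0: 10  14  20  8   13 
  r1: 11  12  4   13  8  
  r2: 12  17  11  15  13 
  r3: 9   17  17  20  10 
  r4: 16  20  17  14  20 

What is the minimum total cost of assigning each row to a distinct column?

one of 4 optimal assignments: row0→col1 (cost 14), row1→col2 (cost 4), row2→col0 (cost 12), row3→col4 (cost 10), row4→col3 (cost 14)
total = 14 + 4 + 12 + 10 + 14 = 54

Minimum assignment cost: 54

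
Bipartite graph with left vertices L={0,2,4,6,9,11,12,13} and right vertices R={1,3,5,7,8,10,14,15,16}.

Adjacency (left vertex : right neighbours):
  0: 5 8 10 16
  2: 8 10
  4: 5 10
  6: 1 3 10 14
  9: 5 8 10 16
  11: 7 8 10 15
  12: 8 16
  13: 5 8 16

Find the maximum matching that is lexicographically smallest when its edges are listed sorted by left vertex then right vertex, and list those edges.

Lex-smallest maximum matching: {(0,5), (2,8), (4,10), (6,1), (9,16), (11,7)}

|M| = 6 (so the lex-smallest maximum matching has 6 edges)
process left vertices in ascending order; for each, take the smallest-labelled available neighbour that still permits 6 edges overall, or leave it unmatched if none does
lex-smallest matching: {0-5, 2-8, 4-10, 6-1, 9-16, 11-7}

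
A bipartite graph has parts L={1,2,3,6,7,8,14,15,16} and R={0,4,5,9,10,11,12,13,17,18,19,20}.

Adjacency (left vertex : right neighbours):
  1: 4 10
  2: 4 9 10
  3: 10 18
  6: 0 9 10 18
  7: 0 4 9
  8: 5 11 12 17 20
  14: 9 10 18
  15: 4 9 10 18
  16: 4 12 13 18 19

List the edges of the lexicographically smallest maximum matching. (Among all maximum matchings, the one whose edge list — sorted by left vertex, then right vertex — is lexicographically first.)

|M| = 7 (so the lex-smallest maximum matching has 7 edges)
process left vertices in ascending order; for each, take the smallest-labelled available neighbour that still permits 7 edges overall, or leave it unmatched if none does
lex-smallest matching: {1-4, 2-9, 3-10, 6-0, 8-5, 14-18, 16-12}

Lex-smallest maximum matching: {(1,4), (2,9), (3,10), (6,0), (8,5), (14,18), (16,12)}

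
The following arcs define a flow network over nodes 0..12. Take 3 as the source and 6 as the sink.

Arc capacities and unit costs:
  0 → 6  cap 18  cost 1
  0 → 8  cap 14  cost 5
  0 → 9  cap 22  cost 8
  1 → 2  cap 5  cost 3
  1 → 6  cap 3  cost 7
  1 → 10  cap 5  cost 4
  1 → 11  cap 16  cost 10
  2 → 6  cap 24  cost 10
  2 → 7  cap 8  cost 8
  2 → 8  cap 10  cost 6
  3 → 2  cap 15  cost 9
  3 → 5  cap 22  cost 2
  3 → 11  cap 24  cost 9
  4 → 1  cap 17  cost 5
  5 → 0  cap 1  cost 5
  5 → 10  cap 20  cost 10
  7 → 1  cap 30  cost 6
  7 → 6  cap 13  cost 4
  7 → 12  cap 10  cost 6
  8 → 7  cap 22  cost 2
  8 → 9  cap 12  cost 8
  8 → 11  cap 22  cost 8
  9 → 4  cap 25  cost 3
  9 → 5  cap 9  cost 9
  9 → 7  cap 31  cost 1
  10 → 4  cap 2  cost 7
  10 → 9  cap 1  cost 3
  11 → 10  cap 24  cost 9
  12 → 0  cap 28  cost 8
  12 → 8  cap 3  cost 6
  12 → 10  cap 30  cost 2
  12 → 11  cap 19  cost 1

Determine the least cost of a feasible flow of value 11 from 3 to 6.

shortest-cost path #1: 3→5→0→6 push 1 @ unit cost 8 (adds 8)
shortest-cost path #2: 3→2→6 push 10 @ unit cost 19 (adds 190)
total cost = 198

Minimum cost for 11 units: 198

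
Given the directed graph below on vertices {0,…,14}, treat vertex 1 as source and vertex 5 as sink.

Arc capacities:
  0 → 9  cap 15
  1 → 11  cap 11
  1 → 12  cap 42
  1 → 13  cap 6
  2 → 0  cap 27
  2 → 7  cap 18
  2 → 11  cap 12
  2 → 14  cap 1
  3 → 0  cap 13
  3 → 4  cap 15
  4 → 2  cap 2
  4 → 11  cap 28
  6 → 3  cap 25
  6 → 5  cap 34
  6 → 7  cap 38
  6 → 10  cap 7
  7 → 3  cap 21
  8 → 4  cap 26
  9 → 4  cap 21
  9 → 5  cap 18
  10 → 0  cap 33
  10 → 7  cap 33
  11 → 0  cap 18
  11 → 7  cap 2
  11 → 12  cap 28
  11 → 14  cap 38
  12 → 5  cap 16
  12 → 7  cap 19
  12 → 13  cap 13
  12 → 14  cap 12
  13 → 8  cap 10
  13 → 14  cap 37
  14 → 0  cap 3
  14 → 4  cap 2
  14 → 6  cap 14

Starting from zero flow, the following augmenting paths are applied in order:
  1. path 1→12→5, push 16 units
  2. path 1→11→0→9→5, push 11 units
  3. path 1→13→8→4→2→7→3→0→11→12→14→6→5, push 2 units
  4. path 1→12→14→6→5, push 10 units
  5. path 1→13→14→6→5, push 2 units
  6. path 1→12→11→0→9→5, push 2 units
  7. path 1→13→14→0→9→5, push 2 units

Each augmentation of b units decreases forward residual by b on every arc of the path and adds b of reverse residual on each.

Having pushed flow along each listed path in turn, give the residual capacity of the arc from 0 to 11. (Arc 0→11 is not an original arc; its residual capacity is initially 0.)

Residual capacity of (0,11): 11

after path 1 (1→12→5, push 16): res(0,11)=0
after path 2 (1→11→0→9→5, push 11): res(0,11)=11
after path 3 (1→13→8→4→2→7→3→0→11→12→14→6→5, push 2): res(0,11)=9
after path 4 (1→12→14→6→5, push 10): res(0,11)=9
after path 5 (1→13→14→6→5, push 2): res(0,11)=9
after path 6 (1→12→11→0→9→5, push 2): res(0,11)=11
after path 7 (1→13→14→0→9→5, push 2): res(0,11)=11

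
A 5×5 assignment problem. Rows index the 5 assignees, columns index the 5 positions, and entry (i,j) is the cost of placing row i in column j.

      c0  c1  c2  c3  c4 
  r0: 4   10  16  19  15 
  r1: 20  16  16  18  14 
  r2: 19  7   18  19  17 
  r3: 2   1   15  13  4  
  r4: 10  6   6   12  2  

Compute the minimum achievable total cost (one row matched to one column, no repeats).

optimal assignment: row0→col0 (cost 4), row1→col3 (cost 18), row2→col1 (cost 7), row3→col4 (cost 4), row4→col2 (cost 6)
total = 4 + 18 + 7 + 4 + 6 = 39

Minimum assignment cost: 39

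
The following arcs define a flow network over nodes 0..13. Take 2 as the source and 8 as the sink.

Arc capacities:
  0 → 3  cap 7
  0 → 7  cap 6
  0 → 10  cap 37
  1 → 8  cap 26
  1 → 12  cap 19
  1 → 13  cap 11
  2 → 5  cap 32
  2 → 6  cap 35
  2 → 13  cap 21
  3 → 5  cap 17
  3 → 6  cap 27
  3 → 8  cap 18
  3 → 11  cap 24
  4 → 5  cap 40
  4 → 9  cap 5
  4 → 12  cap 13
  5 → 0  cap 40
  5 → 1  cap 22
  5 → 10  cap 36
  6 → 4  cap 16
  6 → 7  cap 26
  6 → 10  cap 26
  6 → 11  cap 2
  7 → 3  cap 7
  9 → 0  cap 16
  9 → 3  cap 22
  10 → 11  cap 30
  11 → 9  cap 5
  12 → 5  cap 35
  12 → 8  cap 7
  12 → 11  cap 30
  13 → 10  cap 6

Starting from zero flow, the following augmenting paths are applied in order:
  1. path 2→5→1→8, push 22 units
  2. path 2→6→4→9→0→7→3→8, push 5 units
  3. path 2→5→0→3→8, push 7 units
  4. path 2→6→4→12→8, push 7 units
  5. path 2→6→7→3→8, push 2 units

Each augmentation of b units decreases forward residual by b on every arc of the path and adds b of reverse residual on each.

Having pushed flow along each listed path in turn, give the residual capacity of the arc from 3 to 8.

after path 1 (2→5→1→8, push 22): res(3,8)=18
after path 2 (2→6→4→9→0→7→3→8, push 5): res(3,8)=13
after path 3 (2→5→0→3→8, push 7): res(3,8)=6
after path 4 (2→6→4→12→8, push 7): res(3,8)=6
after path 5 (2→6→7→3→8, push 2): res(3,8)=4

Residual capacity of (3,8): 4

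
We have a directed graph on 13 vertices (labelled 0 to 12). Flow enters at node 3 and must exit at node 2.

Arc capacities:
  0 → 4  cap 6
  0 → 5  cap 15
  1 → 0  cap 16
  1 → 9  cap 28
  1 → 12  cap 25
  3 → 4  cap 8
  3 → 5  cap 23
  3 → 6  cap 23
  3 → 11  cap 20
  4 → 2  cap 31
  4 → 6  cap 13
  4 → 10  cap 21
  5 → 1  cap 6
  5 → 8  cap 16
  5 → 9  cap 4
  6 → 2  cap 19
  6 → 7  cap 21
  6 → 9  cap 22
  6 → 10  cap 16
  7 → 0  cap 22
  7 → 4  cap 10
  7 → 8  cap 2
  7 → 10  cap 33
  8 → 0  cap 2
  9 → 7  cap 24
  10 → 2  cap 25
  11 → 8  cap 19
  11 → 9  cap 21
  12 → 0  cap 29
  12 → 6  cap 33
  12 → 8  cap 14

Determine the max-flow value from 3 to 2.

augment #1: 3→4→2 bottleneck 8, total now 8
augment #2: 3→6→2 bottleneck 19, total now 27
augment #3: 3→6→10→2 bottleneck 4, total now 31
augment #4: 3→5→1→0→4→2 bottleneck 6, total now 37
augment #5: 3→5→9→7→4→2 bottleneck 4, total now 41
augment #6: 3→11→9→7→4→2 bottleneck 6, total now 47
augment #7: 3→11→9→7→10→2 bottleneck 14, total now 61
augment #8: 3→5→8→0→1→12→6→10→2 bottleneck 2, total now 63

Maximum flow value: 63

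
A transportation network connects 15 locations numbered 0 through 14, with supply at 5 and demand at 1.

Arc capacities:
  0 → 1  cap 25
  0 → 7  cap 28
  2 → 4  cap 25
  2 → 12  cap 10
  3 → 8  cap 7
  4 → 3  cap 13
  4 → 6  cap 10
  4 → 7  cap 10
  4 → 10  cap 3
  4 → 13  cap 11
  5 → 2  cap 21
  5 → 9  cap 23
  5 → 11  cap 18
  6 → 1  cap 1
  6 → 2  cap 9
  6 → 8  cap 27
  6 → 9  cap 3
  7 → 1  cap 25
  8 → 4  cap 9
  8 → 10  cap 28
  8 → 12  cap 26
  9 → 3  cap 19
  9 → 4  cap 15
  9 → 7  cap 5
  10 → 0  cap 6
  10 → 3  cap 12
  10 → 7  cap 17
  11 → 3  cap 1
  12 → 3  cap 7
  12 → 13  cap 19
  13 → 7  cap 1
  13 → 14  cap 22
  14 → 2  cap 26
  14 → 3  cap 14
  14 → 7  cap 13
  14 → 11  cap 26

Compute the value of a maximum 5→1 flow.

Maximum flow value: 32

augment #1: 5→9→7→1 bottleneck 5, total now 5
augment #2: 5→2→4→6→1 bottleneck 1, total now 6
augment #3: 5→2→4→7→1 bottleneck 10, total now 16
augment #4: 5→2→4→10→0→1 bottleneck 3, total now 19
augment #5: 5→2→4→13→7→1 bottleneck 1, total now 20
augment #6: 5→2→4→13→14→7→1 bottleneck 6, total now 26
augment #7: 5→9→3→8→10→0→1 bottleneck 3, total now 29
augment #8: 5→9→3→8→10→7→1 bottleneck 3, total now 32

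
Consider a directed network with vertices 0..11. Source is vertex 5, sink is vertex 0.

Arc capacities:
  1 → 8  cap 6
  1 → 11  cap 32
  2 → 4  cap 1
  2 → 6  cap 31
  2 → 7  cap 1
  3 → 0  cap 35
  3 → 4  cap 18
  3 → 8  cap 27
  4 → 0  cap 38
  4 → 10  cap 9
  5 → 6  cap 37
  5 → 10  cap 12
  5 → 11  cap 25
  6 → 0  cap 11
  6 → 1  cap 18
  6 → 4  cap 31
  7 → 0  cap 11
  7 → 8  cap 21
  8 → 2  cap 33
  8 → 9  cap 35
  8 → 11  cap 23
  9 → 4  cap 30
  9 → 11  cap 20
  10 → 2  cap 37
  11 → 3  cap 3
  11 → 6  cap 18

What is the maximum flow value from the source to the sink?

Maximum flow value: 53

augment #1: 5→6→0 bottleneck 11, total now 11
augment #2: 5→6→4→0 bottleneck 26, total now 37
augment #3: 5→11→3→0 bottleneck 3, total now 40
augment #4: 5→10→2→4→0 bottleneck 1, total now 41
augment #5: 5→10→2→7→0 bottleneck 1, total now 42
augment #6: 5→11→6→4→0 bottleneck 5, total now 47
augment #7: 5→11→6→1→8→9→4→0 bottleneck 6, total now 53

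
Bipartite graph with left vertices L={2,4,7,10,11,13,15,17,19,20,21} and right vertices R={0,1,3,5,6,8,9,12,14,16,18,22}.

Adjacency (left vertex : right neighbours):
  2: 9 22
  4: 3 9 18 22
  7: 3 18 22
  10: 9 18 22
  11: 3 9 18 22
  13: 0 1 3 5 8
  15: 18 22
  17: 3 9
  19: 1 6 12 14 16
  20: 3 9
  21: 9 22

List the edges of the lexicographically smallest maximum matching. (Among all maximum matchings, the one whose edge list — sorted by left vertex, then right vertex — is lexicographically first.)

Lex-smallest maximum matching: {(2,9), (4,3), (7,18), (10,22), (13,0), (19,1)}

|M| = 6 (so the lex-smallest maximum matching has 6 edges)
process left vertices in ascending order; for each, take the smallest-labelled available neighbour that still permits 6 edges overall, or leave it unmatched if none does
lex-smallest matching: {2-9, 4-3, 7-18, 10-22, 13-0, 19-1}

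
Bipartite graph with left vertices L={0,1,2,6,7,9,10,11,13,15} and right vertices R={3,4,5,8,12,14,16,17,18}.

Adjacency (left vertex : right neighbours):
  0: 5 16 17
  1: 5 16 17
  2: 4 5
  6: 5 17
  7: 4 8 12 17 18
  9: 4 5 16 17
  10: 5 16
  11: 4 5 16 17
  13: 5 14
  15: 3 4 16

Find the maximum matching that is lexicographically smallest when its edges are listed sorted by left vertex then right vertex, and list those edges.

|M| = 7 (so the lex-smallest maximum matching has 7 edges)
process left vertices in ascending order; for each, take the smallest-labelled available neighbour that still permits 7 edges overall, or leave it unmatched if none does
lex-smallest matching: {0-5, 1-16, 2-4, 6-17, 7-8, 13-14, 15-3}

Lex-smallest maximum matching: {(0,5), (1,16), (2,4), (6,17), (7,8), (13,14), (15,3)}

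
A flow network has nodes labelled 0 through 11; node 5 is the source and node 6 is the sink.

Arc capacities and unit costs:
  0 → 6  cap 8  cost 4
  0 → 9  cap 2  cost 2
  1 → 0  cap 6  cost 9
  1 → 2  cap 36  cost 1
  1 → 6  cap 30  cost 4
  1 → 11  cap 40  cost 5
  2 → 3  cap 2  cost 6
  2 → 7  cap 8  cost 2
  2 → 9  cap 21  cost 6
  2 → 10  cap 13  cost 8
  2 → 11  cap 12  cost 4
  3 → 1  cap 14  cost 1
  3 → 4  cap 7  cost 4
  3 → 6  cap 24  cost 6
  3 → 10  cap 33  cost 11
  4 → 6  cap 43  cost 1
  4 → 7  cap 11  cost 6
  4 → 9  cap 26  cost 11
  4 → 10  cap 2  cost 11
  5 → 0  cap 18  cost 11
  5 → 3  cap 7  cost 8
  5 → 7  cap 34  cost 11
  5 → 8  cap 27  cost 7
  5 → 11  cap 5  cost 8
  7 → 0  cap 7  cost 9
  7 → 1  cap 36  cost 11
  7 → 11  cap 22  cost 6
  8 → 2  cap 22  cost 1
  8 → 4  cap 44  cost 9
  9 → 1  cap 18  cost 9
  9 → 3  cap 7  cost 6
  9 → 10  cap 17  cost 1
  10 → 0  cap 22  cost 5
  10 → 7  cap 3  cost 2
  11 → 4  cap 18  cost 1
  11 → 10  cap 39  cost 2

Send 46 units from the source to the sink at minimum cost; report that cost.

Minimum cost for 46 units: 667

shortest-cost path #1: 5→11→4→6 push 5 @ unit cost 10 (adds 50)
shortest-cost path #2: 5→3→4→6 push 7 @ unit cost 13 (adds 91)
shortest-cost path #3: 5→8→2→11→4→6 push 12 @ unit cost 14 (adds 168)
shortest-cost path #4: 5→0→6 push 8 @ unit cost 15 (adds 120)
shortest-cost path #5: 5→8→4→6 push 14 @ unit cost 17 (adds 238)
total cost = 667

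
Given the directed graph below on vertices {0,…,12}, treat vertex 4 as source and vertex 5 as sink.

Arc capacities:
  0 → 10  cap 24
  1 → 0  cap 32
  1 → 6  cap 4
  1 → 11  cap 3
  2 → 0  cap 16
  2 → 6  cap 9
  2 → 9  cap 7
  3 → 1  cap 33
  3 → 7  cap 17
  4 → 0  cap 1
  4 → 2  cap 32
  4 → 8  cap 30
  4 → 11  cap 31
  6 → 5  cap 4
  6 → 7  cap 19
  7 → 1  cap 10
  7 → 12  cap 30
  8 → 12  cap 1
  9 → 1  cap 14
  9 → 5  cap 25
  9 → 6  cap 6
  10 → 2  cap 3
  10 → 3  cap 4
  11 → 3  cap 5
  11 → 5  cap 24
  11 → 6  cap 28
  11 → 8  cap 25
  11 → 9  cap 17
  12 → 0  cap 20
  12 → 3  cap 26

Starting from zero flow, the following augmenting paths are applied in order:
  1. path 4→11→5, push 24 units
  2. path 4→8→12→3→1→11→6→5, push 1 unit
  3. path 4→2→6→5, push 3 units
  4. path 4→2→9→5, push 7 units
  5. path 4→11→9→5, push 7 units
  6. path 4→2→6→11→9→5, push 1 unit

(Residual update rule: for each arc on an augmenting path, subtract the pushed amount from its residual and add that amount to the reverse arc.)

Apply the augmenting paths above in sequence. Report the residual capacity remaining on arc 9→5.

after path 1 (4→11→5, push 24): res(9,5)=25
after path 2 (4→8→12→3→1→11→6→5, push 1): res(9,5)=25
after path 3 (4→2→6→5, push 3): res(9,5)=25
after path 4 (4→2→9→5, push 7): res(9,5)=18
after path 5 (4→11→9→5, push 7): res(9,5)=11
after path 6 (4→2→6→11→9→5, push 1): res(9,5)=10

Residual capacity of (9,5): 10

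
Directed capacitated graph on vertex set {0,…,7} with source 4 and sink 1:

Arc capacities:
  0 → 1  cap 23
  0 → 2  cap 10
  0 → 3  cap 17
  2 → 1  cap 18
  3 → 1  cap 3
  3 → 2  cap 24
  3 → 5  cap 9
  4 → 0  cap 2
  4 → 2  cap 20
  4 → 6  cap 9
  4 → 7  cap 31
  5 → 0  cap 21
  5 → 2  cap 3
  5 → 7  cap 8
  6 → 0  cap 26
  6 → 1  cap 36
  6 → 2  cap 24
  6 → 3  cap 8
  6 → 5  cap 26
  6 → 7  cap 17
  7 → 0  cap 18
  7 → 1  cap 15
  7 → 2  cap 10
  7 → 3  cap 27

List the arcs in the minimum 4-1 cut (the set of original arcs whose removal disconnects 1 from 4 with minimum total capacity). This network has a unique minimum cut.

Min-cut arcs: {(2,1), (4,0), (4,6), (4,7)} (total capacity 60)

augment #1: 4→0→1 push 2
augment #2: 4→2→1 push 18
augment #3: 4→6→1 push 9
augment #4: 4→7→1 push 15
augment #5: 4→7→0→1 push 16
max flow = 60; residual-reachable set from 4 gives S-side
cut edges (S→T): {(2,1), (4,0), (4,6), (4,7)} total cap 60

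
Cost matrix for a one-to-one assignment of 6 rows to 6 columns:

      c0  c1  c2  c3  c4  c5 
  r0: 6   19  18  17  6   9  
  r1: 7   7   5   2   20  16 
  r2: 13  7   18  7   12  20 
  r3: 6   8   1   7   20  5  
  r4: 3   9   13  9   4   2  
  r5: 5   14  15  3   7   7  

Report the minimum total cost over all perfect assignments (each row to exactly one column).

optimal assignment: row0→col4 (cost 6), row1→col3 (cost 2), row2→col1 (cost 7), row3→col2 (cost 1), row4→col5 (cost 2), row5→col0 (cost 5)
total = 6 + 2 + 7 + 1 + 2 + 5 = 23

Minimum assignment cost: 23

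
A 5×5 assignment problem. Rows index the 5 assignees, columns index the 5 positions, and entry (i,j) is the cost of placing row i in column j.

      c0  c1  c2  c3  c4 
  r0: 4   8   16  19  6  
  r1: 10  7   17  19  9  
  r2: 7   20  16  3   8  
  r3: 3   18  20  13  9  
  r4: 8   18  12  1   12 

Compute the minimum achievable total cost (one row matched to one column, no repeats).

optimal assignment: row0→col4 (cost 6), row1→col1 (cost 7), row2→col3 (cost 3), row3→col0 (cost 3), row4→col2 (cost 12)
total = 6 + 7 + 3 + 3 + 12 = 31

Minimum assignment cost: 31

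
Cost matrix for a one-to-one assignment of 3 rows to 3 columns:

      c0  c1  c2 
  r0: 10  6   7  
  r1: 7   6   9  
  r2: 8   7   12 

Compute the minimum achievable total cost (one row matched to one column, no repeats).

Minimum assignment cost: 21

one of 2 optimal assignments: row0→col2 (cost 7), row1→col0 (cost 7), row2→col1 (cost 7)
total = 7 + 7 + 7 = 21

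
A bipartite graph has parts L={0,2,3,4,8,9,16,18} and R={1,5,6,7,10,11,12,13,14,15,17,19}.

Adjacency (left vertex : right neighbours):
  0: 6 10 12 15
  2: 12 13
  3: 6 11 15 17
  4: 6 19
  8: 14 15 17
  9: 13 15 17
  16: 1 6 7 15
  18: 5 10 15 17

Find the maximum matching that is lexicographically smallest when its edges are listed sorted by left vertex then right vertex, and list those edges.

Lex-smallest maximum matching: {(0,6), (2,12), (3,11), (4,19), (8,14), (9,13), (16,1), (18,5)}

|M| = 8 (so the lex-smallest maximum matching has 8 edges)
process left vertices in ascending order; for each, take the smallest-labelled available neighbour that still permits 8 edges overall, or leave it unmatched if none does
lex-smallest matching: {0-6, 2-12, 3-11, 4-19, 8-14, 9-13, 16-1, 18-5}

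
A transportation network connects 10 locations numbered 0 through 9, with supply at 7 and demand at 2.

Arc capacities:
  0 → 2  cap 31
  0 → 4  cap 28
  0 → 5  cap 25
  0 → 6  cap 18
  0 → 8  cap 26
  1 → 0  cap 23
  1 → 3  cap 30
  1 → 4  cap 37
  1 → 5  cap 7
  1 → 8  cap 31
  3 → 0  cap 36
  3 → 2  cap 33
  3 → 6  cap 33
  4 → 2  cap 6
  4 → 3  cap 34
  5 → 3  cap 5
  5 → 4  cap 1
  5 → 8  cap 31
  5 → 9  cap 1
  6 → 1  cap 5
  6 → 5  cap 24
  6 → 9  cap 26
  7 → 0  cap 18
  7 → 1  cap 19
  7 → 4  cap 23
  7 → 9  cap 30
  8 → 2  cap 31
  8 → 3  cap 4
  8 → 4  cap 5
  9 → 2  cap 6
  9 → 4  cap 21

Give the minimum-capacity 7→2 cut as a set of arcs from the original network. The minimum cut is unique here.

Min-cut arcs: {(4,2), (4,3), (7,0), (7,1), (9,2)} (total capacity 83)

augment #1: 7→0→2 push 18
augment #2: 7→4→2 push 6
augment #3: 7→9→2 push 6
augment #4: 7→1→0→2 push 13
augment #5: 7→1→3→2 push 6
augment #6: 7→4→3→2 push 17
augment #7: 7→9→4→3→2 push 10
augment #8: 7→9→4→3→0→8→2 push 7
max flow = 83; residual-reachable set from 7 gives S-side
cut edges (S→T): {(4,2), (4,3), (7,0), (7,1), (9,2)} total cap 83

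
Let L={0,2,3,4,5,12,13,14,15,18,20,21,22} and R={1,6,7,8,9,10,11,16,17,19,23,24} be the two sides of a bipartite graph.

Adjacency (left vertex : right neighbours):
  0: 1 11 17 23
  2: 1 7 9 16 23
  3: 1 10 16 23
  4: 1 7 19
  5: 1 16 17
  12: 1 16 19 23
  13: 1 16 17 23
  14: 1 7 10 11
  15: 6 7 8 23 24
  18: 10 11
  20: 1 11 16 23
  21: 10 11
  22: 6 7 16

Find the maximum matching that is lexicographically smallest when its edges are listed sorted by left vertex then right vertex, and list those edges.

Lex-smallest maximum matching: {(0,1), (2,9), (3,10), (4,7), (5,16), (12,19), (13,17), (14,11), (15,8), (20,23), (22,6)}

|M| = 11 (so the lex-smallest maximum matching has 11 edges)
process left vertices in ascending order; for each, take the smallest-labelled available neighbour that still permits 11 edges overall, or leave it unmatched if none does
lex-smallest matching: {0-1, 2-9, 3-10, 4-7, 5-16, 12-19, 13-17, 14-11, 15-8, 20-23, 22-6}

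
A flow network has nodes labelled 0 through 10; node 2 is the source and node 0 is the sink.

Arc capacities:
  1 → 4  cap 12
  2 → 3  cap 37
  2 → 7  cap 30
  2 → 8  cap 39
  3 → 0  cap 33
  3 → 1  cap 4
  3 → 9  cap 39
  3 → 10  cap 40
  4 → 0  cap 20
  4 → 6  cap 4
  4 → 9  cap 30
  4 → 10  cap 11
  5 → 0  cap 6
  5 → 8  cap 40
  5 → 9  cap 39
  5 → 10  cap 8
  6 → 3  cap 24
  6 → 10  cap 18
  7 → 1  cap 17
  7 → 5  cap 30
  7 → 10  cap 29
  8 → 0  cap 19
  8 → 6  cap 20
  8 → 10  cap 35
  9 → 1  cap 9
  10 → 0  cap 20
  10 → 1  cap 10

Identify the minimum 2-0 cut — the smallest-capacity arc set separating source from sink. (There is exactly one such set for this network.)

Min-cut arcs: {(1,4), (3,0), (5,0), (8,0), (10,0)} (total capacity 90)

augment #1: 2→3→0 push 33
augment #2: 2→8→0 push 19
augment #3: 2→3→10→0 push 4
augment #4: 2→7→5→0 push 6
augment #5: 2→7→10→0 push 16
augment #6: 2→7→1→4→0 push 8
augment #7: 2→8→10→1→4→0 push 4
max flow = 90; residual-reachable set from 2 gives S-side
cut edges (S→T): {(1,4), (3,0), (5,0), (8,0), (10,0)} total cap 90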